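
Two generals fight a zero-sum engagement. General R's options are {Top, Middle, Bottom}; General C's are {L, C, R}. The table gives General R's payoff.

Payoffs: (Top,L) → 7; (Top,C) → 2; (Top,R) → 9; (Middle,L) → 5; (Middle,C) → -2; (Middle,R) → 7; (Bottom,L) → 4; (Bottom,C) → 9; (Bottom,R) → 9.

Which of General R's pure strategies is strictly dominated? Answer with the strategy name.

Middle

Top gives a strictly higher payoff than Middle against every column: 7 > 5, 2 > -2, 9 > 7.
So Middle is strictly dominated and General R never plays it.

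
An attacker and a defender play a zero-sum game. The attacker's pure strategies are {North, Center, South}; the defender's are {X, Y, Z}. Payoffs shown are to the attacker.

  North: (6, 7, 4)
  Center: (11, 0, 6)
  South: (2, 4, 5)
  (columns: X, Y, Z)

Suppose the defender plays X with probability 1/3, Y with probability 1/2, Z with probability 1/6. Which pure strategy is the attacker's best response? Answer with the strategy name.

North

Expected payoff of North: (1/3)·6 + (1/2)·7 + (1/6)·4 = 37/6.
Expected payoff of Center: (1/3)·11 + (1/2)·0 + (1/6)·6 = 14/3.
Expected payoff of South: (1/3)·2 + (1/2)·4 + (1/6)·5 = 7/2.
The largest is 37/6, so the attacker's best response is North.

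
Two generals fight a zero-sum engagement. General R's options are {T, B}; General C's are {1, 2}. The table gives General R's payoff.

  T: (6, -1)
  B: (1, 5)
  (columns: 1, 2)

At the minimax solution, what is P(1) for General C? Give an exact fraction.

6/11

Row minima: T → -1, B → 1; maximin = 1.
Column maxima: 1 → 6, 2 → 5; minimax = 5.
1 ≠ 5, so there is no saddle point; optimal play is mixed.
Let General R play T with probability p. Expected payoff against 1: 6p + 1(1−p) = 5p + 1; against 2: (-1)p + 5(1−p) = −6p + 5.
Setting these equal: 5p + 1 = −6p + 5 ⇒ 11p = 4 ⇒ p = 4/11, and the value is (5)·(4/11) + 1 = 31/11.
For General C: with q = P(1), equating T's and B's payoffs gives 7q − 1 = −4q + 5 ⇒ q = 6/11.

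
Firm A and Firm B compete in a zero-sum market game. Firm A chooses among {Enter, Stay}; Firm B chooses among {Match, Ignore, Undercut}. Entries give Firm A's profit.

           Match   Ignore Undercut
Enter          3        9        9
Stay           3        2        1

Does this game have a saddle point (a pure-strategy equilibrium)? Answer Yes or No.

Row minima: Enter → 3, Stay → 1; maximin = 3.
Column maxima: Match → 3, Ignore → 9, Undercut → 9; minimax = 3.
maximin = minimax = 3, so a saddle point exists.

Yes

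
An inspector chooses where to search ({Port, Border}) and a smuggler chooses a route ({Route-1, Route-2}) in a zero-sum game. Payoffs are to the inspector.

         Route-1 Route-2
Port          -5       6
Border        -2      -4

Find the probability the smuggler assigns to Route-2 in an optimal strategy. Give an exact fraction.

3/13

Row minima: Port → -5, Border → -4; maximin = -4.
Column maxima: Route-1 → -2, Route-2 → 6; minimax = -2.
-4 ≠ -2, so there is no saddle point; optimal play is mixed.
Let the inspector play Port with probability p. Expected payoff against Route-1: (-5)p + (-2)(1−p) = −3p − 2; against Route-2: 6p + (-4)(1−p) = 10p − 4.
Setting these equal: −3p − 2 = 10p − 4 ⇒ −13p = -2 ⇒ p = 2/13, and the value is (-3)·(2/13) − 2 = -32/13.
For the smuggler: with q = P(Route-1), equating Port's and Border's payoffs gives −11q + 6 = 2q − 4 ⇒ q = 10/13.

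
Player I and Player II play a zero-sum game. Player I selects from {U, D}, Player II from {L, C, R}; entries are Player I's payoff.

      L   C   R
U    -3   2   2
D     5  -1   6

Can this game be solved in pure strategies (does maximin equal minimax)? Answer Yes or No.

No

Row minima: U → -3, D → -1; maximin = -1.
Column maxima: L → 5, C → 2, R → 6; minimax = 2.
-1 ≠ 2, so no pure-strategy equilibrium exists.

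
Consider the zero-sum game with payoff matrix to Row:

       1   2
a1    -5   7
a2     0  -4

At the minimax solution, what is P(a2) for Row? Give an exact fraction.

3/4

Row minima: a1 → -5, a2 → -4; maximin = -4.
Column maxima: 1 → 0, 2 → 7; minimax = 0.
-4 ≠ 0, so there is no saddle point; optimal play is mixed.
Let Row play a1 with probability p. Expected payoff against 1: (-5)p + 0(1−p) = −5p; against 2: 7p + (-4)(1−p) = 11p − 4.
Setting these equal: −5p = 11p − 4 ⇒ −16p = -4 ⇒ p = 1/4, and the value is (-5)·(1/4) = -5/4.
For Column: with q = P(1), equating a1's and a2's payoffs gives −12q + 7 = 4q − 4 ⇒ q = 11/16.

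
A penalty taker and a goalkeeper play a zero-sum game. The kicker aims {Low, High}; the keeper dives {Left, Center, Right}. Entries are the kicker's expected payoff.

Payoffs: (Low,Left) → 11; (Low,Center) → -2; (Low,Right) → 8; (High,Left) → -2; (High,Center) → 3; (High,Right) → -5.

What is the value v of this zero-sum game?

Row minima: Low → -2, High → -5; maximin = -2.
Column maxima: Left → 11, Center → 3, Right → 8; minimax = 3.
-2 ≠ 3, so there is no saddle point; optimal play is mixed.
Left is strictly dominated by Right (it gives the kicker strictly more in every row), so the keeper never plays it.
On the remaining 2×2 (Low, High vs Center, Right):
Let the kicker play Low with probability p. Expected payoff against Center: (-2)p + 3(1−p) = −5p + 3; against Right: 8p + (-5)(1−p) = 13p − 5.
Setting these equal: −5p + 3 = 13p − 5 ⇒ −18p = -8 ⇒ p = 4/9, and the value is (-5)·(4/9) + 3 = 7/9.
For the keeper: with q = P(Center), equating Low's and High's payoffs gives −10q + 8 = 8q − 5 ⇒ q = 13/18.

7/9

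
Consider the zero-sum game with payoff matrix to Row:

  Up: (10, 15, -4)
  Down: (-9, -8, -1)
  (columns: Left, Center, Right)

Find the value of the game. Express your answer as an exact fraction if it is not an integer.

Row minima: Up → -4, Down → -9; maximin = -4.
Column maxima: Left → 10, Center → 15, Right → -1; minimax = -1.
-4 ≠ -1, so there is no saddle point; optimal play is mixed.
Center is strictly dominated by Left (it gives Row strictly more in every row), so Column never plays it.
On the remaining 2×2 (Up, Down vs Left, Right):
Let Row play Up with probability p. Expected payoff against Left: 10p + (-9)(1−p) = 19p − 9; against Right: (-4)p + (-1)(1−p) = −3p − 1.
Setting these equal: 19p − 9 = −3p − 1 ⇒ 22p = 8 ⇒ p = 4/11, and the value is (19)·(4/11) − 9 = -23/11.
For Column: with q = P(Left), equating Up's and Down's payoffs gives 14q − 4 = −8q − 1 ⇒ q = 3/22.

-23/11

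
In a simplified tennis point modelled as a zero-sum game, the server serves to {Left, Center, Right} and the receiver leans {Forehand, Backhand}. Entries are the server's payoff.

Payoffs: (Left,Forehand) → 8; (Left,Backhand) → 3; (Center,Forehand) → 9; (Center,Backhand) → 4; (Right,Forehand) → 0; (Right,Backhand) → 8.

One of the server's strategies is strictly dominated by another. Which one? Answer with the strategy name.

Left

Center gives a strictly higher payoff than Left against every column: 9 > 8, 4 > 3.
So Left is strictly dominated and the server never plays it.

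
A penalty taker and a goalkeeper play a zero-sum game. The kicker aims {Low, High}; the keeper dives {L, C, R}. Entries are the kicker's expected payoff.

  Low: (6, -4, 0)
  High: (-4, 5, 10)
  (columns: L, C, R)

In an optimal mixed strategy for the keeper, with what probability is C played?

Row minima: Low → -4, High → -4; maximin = -4.
Column maxima: L → 6, C → 5, R → 10; minimax = 5.
-4 ≠ 5, so there is no saddle point; optimal play is mixed.
R is strictly dominated by C (it gives the kicker strictly more in every row), so the keeper never plays it.
On the remaining 2×2 (Low, High vs L, C):
Let the kicker play Low with probability p. Expected payoff against L: 6p + (-4)(1−p) = 10p − 4; against C: (-4)p + 5(1−p) = −9p + 5.
Setting these equal: 10p − 4 = −9p + 5 ⇒ 19p = 9 ⇒ p = 9/19, and the value is (10)·(9/19) − 4 = 14/19.
For the keeper: with q = P(L), equating Low's and High's payoffs gives 10q − 4 = −9q + 5 ⇒ q = 9/19.

10/19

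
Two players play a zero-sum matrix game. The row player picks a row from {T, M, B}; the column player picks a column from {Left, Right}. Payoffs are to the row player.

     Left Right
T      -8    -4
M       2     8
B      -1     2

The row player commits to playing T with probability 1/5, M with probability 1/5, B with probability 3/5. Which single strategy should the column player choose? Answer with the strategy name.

If the column player plays Left, the row player's expected payoff is (1/5)·(-8) + (1/5)·2 + (3/5)·(-1) = -9/5.
If the column player plays Right, the row player's expected payoff is (1/5)·(-4) + (1/5)·8 + (3/5)·2 = 2.
The column player minimizes the row player's payoff; the smallest is -9/5, so the best response is Left.

Left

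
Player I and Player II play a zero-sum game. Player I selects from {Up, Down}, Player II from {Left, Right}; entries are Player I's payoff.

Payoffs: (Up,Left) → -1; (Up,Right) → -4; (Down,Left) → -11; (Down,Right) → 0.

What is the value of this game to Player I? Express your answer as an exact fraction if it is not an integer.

Row minima: Up → -4, Down → -11; maximin = -4.
Column maxima: Left → -1, Right → 0; minimax = -1.
-4 ≠ -1, so there is no saddle point; optimal play is mixed.
Let Player I play Up with probability p. Expected payoff against Left: (-1)p + (-11)(1−p) = 10p − 11; against Right: (-4)p + 0(1−p) = −4p.
Setting these equal: 10p − 11 = −4p ⇒ 14p = 11 ⇒ p = 11/14, and the value is (10)·(11/14) − 11 = -22/7.
For Player II: with q = P(Left), equating Up's and Down's payoffs gives 3q − 4 = −11q ⇒ q = 2/7.

-22/7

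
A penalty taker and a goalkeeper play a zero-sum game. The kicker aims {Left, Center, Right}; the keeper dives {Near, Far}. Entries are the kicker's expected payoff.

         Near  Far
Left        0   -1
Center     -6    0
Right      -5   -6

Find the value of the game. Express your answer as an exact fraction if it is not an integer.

-6/7

Row minima: Left → -1, Center → -6, Right → -6; maximin = -1.
Column maxima: Near → 0, Far → 0; minimax = 0.
-1 ≠ 0, so there is no saddle point; optimal play is mixed.
Right is strictly dominated by Left, so the kicker never plays it.
On the remaining 2×2 (Left, Center vs Near, Far):
Let the kicker play Left with probability p. Expected payoff against Near: 0p + (-6)(1−p) = 6p − 6; against Far: (-1)p + 0(1−p) = −p.
Setting these equal: 6p − 6 = −p ⇒ 7p = 6 ⇒ p = 6/7, and the value is (6)·(6/7) − 6 = -6/7.
For the keeper: with q = P(Near), equating Left's and Center's payoffs gives q − 1 = −6q ⇒ q = 1/7.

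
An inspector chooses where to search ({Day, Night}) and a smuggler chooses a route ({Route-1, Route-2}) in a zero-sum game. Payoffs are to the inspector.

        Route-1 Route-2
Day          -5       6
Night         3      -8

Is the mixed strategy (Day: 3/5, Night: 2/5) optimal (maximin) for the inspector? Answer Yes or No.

Against Route-1 this mix gives (3/5)·(-5) + (2/5)·3 = -9/5.
Against Route-2 this mix gives (3/5)·6 + (2/5)·(-8) = 2/5.
The smuggler will play Route-1, holding the inspector to -9/5. Shifting weight toward the row that does better against Route-1 would raise this floor (the equalizing mix achieves -1 against both Route-1 and Route-2), so the proposed strategy is not optimal.

No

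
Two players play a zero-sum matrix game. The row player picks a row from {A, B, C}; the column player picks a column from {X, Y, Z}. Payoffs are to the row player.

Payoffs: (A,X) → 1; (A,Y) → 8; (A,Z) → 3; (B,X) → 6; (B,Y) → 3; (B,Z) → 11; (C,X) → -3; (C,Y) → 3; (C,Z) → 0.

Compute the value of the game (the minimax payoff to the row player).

9/2

Row minima: A → 1, B → 3, C → -3; maximin = 3.
Column maxima: X → 6, Y → 8, Z → 11; minimax = 6.
3 ≠ 6, so there is no saddle point; optimal play is mixed.
C is strictly dominated by A, so the row player never plays it.
Z is strictly dominated by X (it gives the row player strictly more in every row), so the column player never plays it.
On the remaining 2×2 (A, B vs X, Y):
Let the row player play A with probability p. Expected payoff against X: 1p + 6(1−p) = −5p + 6; against Y: 8p + 3(1−p) = 5p + 3.
Setting these equal: −5p + 6 = 5p + 3 ⇒ −10p = -3 ⇒ p = 3/10, and the value is (-5)·(3/10) + 6 = 9/2.
For the column player: with q = P(X), equating A's and B's payoffs gives −7q + 8 = 3q + 3 ⇒ q = 1/2.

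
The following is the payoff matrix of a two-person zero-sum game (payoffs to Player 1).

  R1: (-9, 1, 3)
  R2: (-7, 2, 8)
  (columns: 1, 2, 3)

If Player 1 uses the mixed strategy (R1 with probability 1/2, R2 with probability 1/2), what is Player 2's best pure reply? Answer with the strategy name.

If Player 2 plays 1, Player 1's expected payoff is (1/2)·(-9) + (1/2)·(-7) = -8.
If Player 2 plays 2, Player 1's expected payoff is (1/2)·1 + (1/2)·2 = 3/2.
If Player 2 plays 3, Player 1's expected payoff is (1/2)·3 + (1/2)·8 = 11/2.
Player 2 minimizes Player 1's payoff; the smallest is -8, so the best response is 1.

1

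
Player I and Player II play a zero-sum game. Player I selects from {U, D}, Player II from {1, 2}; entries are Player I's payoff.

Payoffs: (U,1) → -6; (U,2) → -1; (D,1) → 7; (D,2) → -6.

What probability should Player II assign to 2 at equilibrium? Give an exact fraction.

Row minima: U → -6, D → -6; maximin = -6.
Column maxima: 1 → 7, 2 → -1; minimax = -1.
-6 ≠ -1, so there is no saddle point; optimal play is mixed.
Let Player I play U with probability p. Expected payoff against 1: (-6)p + 7(1−p) = −13p + 7; against 2: (-1)p + (-6)(1−p) = 5p − 6.
Setting these equal: −13p + 7 = 5p − 6 ⇒ −18p = -13 ⇒ p = 13/18, and the value is (-13)·(13/18) + 7 = -43/18.
For Player II: with q = P(1), equating U's and D's payoffs gives −5q − 1 = 13q − 6 ⇒ q = 5/18.

13/18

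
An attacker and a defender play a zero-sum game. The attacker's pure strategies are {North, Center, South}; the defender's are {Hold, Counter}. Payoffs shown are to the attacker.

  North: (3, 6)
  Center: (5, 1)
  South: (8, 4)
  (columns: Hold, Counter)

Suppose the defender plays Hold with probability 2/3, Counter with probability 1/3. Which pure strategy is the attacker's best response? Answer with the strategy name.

South

Expected payoff of North: (2/3)·3 + (1/3)·6 = 4.
Expected payoff of Center: (2/3)·5 + (1/3)·1 = 11/3.
Expected payoff of South: (2/3)·8 + (1/3)·4 = 20/3.
The largest is 20/3, so the attacker's best response is South.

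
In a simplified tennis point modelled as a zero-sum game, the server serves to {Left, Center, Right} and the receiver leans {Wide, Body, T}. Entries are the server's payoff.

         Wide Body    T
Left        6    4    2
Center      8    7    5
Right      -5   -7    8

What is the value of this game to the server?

Row minima: Left → 2, Center → 5, Right → -7; maximin = 5.
Column maxima: Wide → 8, Body → 7, T → 8; minimax = 7.
5 ≠ 7, so there is no saddle point; optimal play is mixed.
Left is strictly dominated by Center, so the server never plays it.
Wide is strictly dominated by Body (it gives the server strictly more in every row), so the receiver never plays it.
On the remaining 2×2 (Center, Right vs Body, T):
Let the server play Center with probability p. Expected payoff against Body: 7p + (-7)(1−p) = 14p − 7; against T: 5p + 8(1−p) = −3p + 8.
Setting these equal: 14p − 7 = −3p + 8 ⇒ 17p = 15 ⇒ p = 15/17, and the value is (14)·(15/17) − 7 = 91/17.
For the receiver: with q = P(Body), equating Center's and Right's payoffs gives 2q + 5 = −15q + 8 ⇒ q = 3/17.

91/17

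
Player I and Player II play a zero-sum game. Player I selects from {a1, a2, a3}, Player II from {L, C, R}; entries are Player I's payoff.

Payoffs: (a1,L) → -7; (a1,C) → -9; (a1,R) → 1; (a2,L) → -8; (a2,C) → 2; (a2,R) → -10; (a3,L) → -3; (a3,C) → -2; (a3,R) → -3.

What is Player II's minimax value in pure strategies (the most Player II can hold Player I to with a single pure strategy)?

-3

Column maxima: L → -3, C → 2, R → 1.
The smallest of these is -3.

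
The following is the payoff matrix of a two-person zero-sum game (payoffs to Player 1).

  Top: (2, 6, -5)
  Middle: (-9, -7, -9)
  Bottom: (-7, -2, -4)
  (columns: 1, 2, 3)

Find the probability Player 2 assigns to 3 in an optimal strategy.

9/10

Row minima: Top → -5, Middle → -9, Bottom → -7; maximin = -5.
Column maxima: 1 → 2, 2 → 6, 3 → -4; minimax = -4.
-5 ≠ -4, so there is no saddle point; optimal play is mixed.
Middle is strictly dominated by Top, so Player 1 never plays it.
2 is strictly dominated by 1 (it gives Player 1 strictly more in every row), so Player 2 never plays it.
On the remaining 2×2 (Top, Bottom vs 1, 3):
Let Player 1 play Top with probability p. Expected payoff against 1: 2p + (-7)(1−p) = 9p − 7; against 3: (-5)p + (-4)(1−p) = −p − 4.
Setting these equal: 9p − 7 = −p − 4 ⇒ 10p = 3 ⇒ p = 3/10, and the value is (9)·(3/10) − 7 = -43/10.
For Player 2: with q = P(1), equating Top's and Bottom's payoffs gives 7q − 5 = −3q − 4 ⇒ q = 1/10.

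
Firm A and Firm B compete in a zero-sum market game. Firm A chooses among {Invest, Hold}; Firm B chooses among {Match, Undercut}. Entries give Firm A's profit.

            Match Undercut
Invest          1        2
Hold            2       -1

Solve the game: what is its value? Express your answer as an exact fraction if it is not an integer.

Row minima: Invest → 1, Hold → -1; maximin = 1.
Column maxima: Match → 2, Undercut → 2; minimax = 2.
1 ≠ 2, so there is no saddle point; optimal play is mixed.
Let Firm A play Invest with probability p. Expected payoff against Match: 1p + 2(1−p) = −p + 2; against Undercut: 2p + (-1)(1−p) = 3p − 1.
Setting these equal: −p + 2 = 3p − 1 ⇒ −4p = -3 ⇒ p = 3/4, and the value is (-1)·(3/4) + 2 = 5/4.
For Firm B: with q = P(Match), equating Invest's and Hold's payoffs gives −q + 2 = 3q − 1 ⇒ q = 3/4.

5/4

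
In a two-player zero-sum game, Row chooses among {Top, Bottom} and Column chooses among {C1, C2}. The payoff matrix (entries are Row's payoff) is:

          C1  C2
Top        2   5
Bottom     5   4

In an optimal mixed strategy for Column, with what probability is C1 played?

Row minima: Top → 2, Bottom → 4; maximin = 4.
Column maxima: C1 → 5, C2 → 5; minimax = 5.
4 ≠ 5, so there is no saddle point; optimal play is mixed.
Let Row play Top with probability p. Expected payoff against C1: 2p + 5(1−p) = −3p + 5; against C2: 5p + 4(1−p) = p + 4.
Setting these equal: −3p + 5 = p + 4 ⇒ −4p = -1 ⇒ p = 1/4, and the value is (-3)·(1/4) + 5 = 17/4.
For Column: with q = P(C1), equating Top's and Bottom's payoffs gives −3q + 5 = q + 4 ⇒ q = 1/4.

1/4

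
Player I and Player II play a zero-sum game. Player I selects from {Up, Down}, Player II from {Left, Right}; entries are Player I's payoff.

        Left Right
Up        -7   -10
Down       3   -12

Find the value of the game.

-10

Row minima: Up → -10, Down → -12; maximin = -10.
Column maxima: Left → 3, Right → -10; minimax = -10.
Since maximin = minimax = -10, there is a saddle point and the value is -10.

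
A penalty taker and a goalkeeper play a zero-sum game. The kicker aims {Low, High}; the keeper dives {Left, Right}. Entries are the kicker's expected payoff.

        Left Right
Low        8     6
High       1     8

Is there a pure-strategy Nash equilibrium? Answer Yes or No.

Row minima: Low → 6, High → 1; maximin = 6.
Column maxima: Left → 8, Right → 8; minimax = 8.
6 ≠ 8, so no pure-strategy equilibrium exists.

No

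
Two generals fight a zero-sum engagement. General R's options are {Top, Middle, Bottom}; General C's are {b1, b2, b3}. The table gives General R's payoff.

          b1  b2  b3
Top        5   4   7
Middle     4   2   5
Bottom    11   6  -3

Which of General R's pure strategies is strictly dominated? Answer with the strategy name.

Top gives a strictly higher payoff than Middle against every column: 5 > 4, 4 > 2, 7 > 5.
So Middle is strictly dominated and General R never plays it.

Middle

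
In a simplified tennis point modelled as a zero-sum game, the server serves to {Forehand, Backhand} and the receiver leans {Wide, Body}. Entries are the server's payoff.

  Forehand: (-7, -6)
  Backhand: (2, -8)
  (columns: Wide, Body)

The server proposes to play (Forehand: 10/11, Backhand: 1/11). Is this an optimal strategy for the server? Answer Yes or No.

Against Wide this mix gives (10/11)·(-7) + (1/11)·2 = -68/11.
Against Body this mix gives (10/11)·(-6) + (1/11)·(-8) = -68/11.
All of the receiver's active replies (Wide, Body) yield -68/11, and no column does worse for the server. The mix makes the receiver indifferent and guarantees -68/11, so it is optimal.

Yes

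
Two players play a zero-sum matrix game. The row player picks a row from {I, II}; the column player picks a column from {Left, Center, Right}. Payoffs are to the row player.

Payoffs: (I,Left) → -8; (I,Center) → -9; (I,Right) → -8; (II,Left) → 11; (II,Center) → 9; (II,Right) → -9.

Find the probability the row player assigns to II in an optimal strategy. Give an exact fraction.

1/19

Row minima: I → -9, II → -9; maximin = -9.
Column maxima: Left → 11, Center → 9, Right → -8; minimax = -8.
-9 ≠ -8, so there is no saddle point; optimal play is mixed.
Left is strictly dominated by Center (it gives the row player strictly more in every row), so the column player never plays it.
On the remaining 2×2 (I, II vs Center, Right):
Let the row player play I with probability p. Expected payoff against Center: (-9)p + 9(1−p) = −18p + 9; against Right: (-8)p + (-9)(1−p) = p − 9.
Setting these equal: −18p + 9 = p − 9 ⇒ −19p = -18 ⇒ p = 18/19, and the value is (-18)·(18/19) + 9 = -153/19.
For the column player: with q = P(Center), equating I's and II's payoffs gives −q − 8 = 18q − 9 ⇒ q = 1/19.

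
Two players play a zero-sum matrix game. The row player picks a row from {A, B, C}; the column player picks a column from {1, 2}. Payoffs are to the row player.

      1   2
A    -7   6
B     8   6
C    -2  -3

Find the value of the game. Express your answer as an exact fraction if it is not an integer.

Row minima: A → -7, B → 6, C → -3; maximin = 6.
Column maxima: 1 → 8, 2 → 6; minimax = 6.
Since maximin = minimax = 6, there is a saddle point and the value is 6.

6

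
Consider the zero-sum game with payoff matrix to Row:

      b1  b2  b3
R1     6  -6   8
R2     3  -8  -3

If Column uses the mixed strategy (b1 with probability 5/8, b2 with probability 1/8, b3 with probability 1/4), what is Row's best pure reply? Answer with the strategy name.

Expected payoff of R1: (5/8)·6 + (1/8)·(-6) + (1/4)·8 = 5.
Expected payoff of R2: (5/8)·3 + (1/8)·(-8) + (1/4)·(-3) = 1/8.
The largest is 5, so Row's best response is R1.

R1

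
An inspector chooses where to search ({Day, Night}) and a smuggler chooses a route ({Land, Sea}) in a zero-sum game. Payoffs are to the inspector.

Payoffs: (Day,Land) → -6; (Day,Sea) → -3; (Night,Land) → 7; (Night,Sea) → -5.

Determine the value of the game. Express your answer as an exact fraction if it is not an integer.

Row minima: Day → -6, Night → -5; maximin = -5.
Column maxima: Land → 7, Sea → -3; minimax = -3.
-5 ≠ -3, so there is no saddle point; optimal play is mixed.
Let the inspector play Day with probability p. Expected payoff against Land: (-6)p + 7(1−p) = −13p + 7; against Sea: (-3)p + (-5)(1−p) = 2p − 5.
Setting these equal: −13p + 7 = 2p − 5 ⇒ −15p = -12 ⇒ p = 4/5, and the value is (-13)·(4/5) + 7 = -17/5.
For the smuggler: with q = P(Land), equating Day's and Night's payoffs gives −3q − 3 = 12q − 5 ⇒ q = 2/15.

-17/5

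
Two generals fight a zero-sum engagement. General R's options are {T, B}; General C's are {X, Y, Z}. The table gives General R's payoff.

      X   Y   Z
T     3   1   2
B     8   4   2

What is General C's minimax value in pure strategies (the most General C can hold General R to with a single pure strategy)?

2

Column maxima: X → 8, Y → 4, Z → 2.
The smallest of these is 2.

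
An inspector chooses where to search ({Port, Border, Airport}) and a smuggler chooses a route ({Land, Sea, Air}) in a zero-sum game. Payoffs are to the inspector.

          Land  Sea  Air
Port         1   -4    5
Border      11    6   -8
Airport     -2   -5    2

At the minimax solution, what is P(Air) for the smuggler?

10/23

Row minima: Port → -4, Border → -8, Airport → -5; maximin = -4.
Column maxima: Land → 11, Sea → 6, Air → 5; minimax = 5.
-4 ≠ 5, so there is no saddle point; optimal play is mixed.
Airport is strictly dominated by Port, so the inspector never plays it.
Land is strictly dominated by Sea (it gives the inspector strictly more in every row), so the smuggler never plays it.
On the remaining 2×2 (Port, Border vs Sea, Air):
Let the inspector play Port with probability p. Expected payoff against Sea: (-4)p + 6(1−p) = −10p + 6; against Air: 5p + (-8)(1−p) = 13p − 8.
Setting these equal: −10p + 6 = 13p − 8 ⇒ −23p = -14 ⇒ p = 14/23, and the value is (-10)·(14/23) + 6 = -2/23.
For the smuggler: with q = P(Sea), equating Port's and Border's payoffs gives −9q + 5 = 14q − 8 ⇒ q = 13/23.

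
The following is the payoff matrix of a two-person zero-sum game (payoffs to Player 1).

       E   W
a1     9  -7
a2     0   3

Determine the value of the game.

Row minima: a1 → -7, a2 → 0; maximin = 0.
Column maxima: E → 9, W → 3; minimax = 3.
0 ≠ 3, so there is no saddle point; optimal play is mixed.
Let Player 1 play a1 with probability p. Expected payoff against E: 9p + 0(1−p) = 9p; against W: (-7)p + 3(1−p) = −10p + 3.
Setting these equal: 9p = −10p + 3 ⇒ 19p = 3 ⇒ p = 3/19, and the value is (9)·(3/19) = 27/19.
For Player 2: with q = P(E), equating a1's and a2's payoffs gives 16q − 7 = −3q + 3 ⇒ q = 10/19.

27/19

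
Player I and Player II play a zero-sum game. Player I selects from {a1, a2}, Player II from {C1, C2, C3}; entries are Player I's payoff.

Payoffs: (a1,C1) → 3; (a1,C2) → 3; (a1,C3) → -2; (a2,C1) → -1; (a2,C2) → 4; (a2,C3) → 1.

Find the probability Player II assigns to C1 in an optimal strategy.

3/7

Row minima: a1 → -2, a2 → -1; maximin = -1.
Column maxima: C1 → 3, C2 → 4, C3 → 1; minimax = 1.
-1 ≠ 1, so there is no saddle point; optimal play is mixed.
C2 is strictly dominated by C3 (it gives Player I strictly more in every row), so Player II never plays it.
On the remaining 2×2 (a1, a2 vs C1, C3):
Let Player I play a1 with probability p. Expected payoff against C1: 3p + (-1)(1−p) = 4p − 1; against C3: (-2)p + 1(1−p) = −3p + 1.
Setting these equal: 4p − 1 = −3p + 1 ⇒ 7p = 2 ⇒ p = 2/7, and the value is (4)·(2/7) − 1 = 1/7.
For Player II: with q = P(C1), equating a1's and a2's payoffs gives 5q − 2 = −2q + 1 ⇒ q = 3/7.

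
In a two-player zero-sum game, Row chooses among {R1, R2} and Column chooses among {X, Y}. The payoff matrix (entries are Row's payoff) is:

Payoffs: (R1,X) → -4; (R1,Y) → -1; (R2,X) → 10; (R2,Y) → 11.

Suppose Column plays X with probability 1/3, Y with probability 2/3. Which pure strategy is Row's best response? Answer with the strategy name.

Expected payoff of R1: (1/3)·(-4) + (2/3)·(-1) = -2.
Expected payoff of R2: (1/3)·10 + (2/3)·11 = 32/3.
The largest is 32/3, so Row's best response is R2.

R2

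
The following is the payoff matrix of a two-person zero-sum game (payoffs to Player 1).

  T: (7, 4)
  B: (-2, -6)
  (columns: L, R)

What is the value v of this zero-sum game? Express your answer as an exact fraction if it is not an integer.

4

Row minima: T → 4, B → -6; maximin = 4.
Column maxima: L → 7, R → 4; minimax = 4.
Since maximin = minimax = 4, there is a saddle point and the value is 4.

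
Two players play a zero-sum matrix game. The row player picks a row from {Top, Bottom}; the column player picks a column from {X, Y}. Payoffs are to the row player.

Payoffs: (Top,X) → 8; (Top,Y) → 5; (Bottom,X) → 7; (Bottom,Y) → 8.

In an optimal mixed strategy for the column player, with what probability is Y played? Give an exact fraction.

Row minima: Top → 5, Bottom → 7; maximin = 7.
Column maxima: X → 8, Y → 8; minimax = 8.
7 ≠ 8, so there is no saddle point; optimal play is mixed.
Let the row player play Top with probability p. Expected payoff against X: 8p + 7(1−p) = p + 7; against Y: 5p + 8(1−p) = −3p + 8.
Setting these equal: p + 7 = −3p + 8 ⇒ 4p = 1 ⇒ p = 1/4, and the value is (1)·(1/4) + 7 = 29/4.
For the column player: with q = P(X), equating Top's and Bottom's payoffs gives 3q + 5 = −q + 8 ⇒ q = 3/4.

1/4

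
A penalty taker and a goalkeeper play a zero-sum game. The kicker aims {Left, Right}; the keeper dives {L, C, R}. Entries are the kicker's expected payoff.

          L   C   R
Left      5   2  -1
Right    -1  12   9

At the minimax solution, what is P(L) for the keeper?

Row minima: Left → -1, Right → -1; maximin = -1.
Column maxima: L → 5, C → 12, R → 9; minimax = 5.
-1 ≠ 5, so there is no saddle point; optimal play is mixed.
C is strictly dominated by R (it gives the kicker strictly more in every row), so the keeper never plays it.
On the remaining 2×2 (Left, Right vs L, R):
Let the kicker play Left with probability p. Expected payoff against L: 5p + (-1)(1−p) = 6p − 1; against R: (-1)p + 9(1−p) = −10p + 9.
Setting these equal: 6p − 1 = −10p + 9 ⇒ 16p = 10 ⇒ p = 5/8, and the value is (6)·(5/8) − 1 = 11/4.
For the keeper: with q = P(L), equating Left's and Right's payoffs gives 6q − 1 = −10q + 9 ⇒ q = 5/8.

5/8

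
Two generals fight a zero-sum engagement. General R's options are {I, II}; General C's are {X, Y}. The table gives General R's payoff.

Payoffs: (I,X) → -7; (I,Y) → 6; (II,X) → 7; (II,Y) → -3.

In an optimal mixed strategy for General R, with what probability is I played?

Row minima: I → -7, II → -3; maximin = -3.
Column maxima: X → 7, Y → 6; minimax = 6.
-3 ≠ 6, so there is no saddle point; optimal play is mixed.
Let General R play I with probability p. Expected payoff against X: (-7)p + 7(1−p) = −14p + 7; against Y: 6p + (-3)(1−p) = 9p − 3.
Setting these equal: −14p + 7 = 9p − 3 ⇒ −23p = -10 ⇒ p = 10/23, and the value is (-14)·(10/23) + 7 = 21/23.
For General C: with q = P(X), equating I's and II's payoffs gives −13q + 6 = 10q − 3 ⇒ q = 9/23.

10/23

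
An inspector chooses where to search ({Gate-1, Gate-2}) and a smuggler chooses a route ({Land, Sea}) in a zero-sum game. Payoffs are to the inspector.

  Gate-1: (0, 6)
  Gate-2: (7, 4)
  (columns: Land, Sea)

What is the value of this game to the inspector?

14/3

Row minima: Gate-1 → 0, Gate-2 → 4; maximin = 4.
Column maxima: Land → 7, Sea → 6; minimax = 6.
4 ≠ 6, so there is no saddle point; optimal play is mixed.
Let the inspector play Gate-1 with probability p. Expected payoff against Land: 0p + 7(1−p) = −7p + 7; against Sea: 6p + 4(1−p) = 2p + 4.
Setting these equal: −7p + 7 = 2p + 4 ⇒ −9p = -3 ⇒ p = 1/3, and the value is (-7)·(1/3) + 7 = 14/3.
For the smuggler: with q = P(Land), equating Gate-1's and Gate-2's payoffs gives −6q + 6 = 3q + 4 ⇒ q = 2/9.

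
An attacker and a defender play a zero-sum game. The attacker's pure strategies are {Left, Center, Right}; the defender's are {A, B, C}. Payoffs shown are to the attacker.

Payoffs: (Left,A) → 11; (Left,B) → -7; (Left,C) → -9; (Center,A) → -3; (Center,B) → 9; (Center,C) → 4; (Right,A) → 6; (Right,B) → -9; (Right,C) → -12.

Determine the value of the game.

Row minima: Left → -9, Center → -3, Right → -12; maximin = -3.
Column maxima: A → 11, B → 9, C → 4; minimax = 4.
-3 ≠ 4, so there is no saddle point; optimal play is mixed.
Right is strictly dominated by Left, so the attacker never plays it.
B is strictly dominated by C (it gives the attacker strictly more in every row), so the defender never plays it.
On the remaining 2×2 (Left, Center vs A, C):
Let the attacker play Left with probability p. Expected payoff against A: 11p + (-3)(1−p) = 14p − 3; against C: (-9)p + 4(1−p) = −13p + 4.
Setting these equal: 14p − 3 = −13p + 4 ⇒ 27p = 7 ⇒ p = 7/27, and the value is (14)·(7/27) − 3 = 17/27.
For the defender: with q = P(A), equating Left's and Center's payoffs gives 20q − 9 = −7q + 4 ⇒ q = 13/27.

17/27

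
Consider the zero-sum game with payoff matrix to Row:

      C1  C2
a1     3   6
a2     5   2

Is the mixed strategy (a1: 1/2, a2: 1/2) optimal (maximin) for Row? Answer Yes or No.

Yes

Against C1 this mix gives (1/2)·3 + (1/2)·5 = 4.
Against C2 this mix gives (1/2)·6 + (1/2)·2 = 4.
All of Column's active replies (C1, C2) yield 4, and no column does worse for Row. The mix makes Column indifferent and guarantees 4, so it is optimal.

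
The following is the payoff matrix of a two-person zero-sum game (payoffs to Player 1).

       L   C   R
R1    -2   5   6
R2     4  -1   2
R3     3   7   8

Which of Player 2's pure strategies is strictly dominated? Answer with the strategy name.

C holds Player 1's payoff strictly below R in every row: 5 < 6, -1 < 2, 7 < 8.
So R is strictly dominated for Player 2.

R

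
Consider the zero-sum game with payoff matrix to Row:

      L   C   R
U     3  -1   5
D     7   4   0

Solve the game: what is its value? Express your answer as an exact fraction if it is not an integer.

2

Row minima: U → -1, D → 0; maximin = 0.
Column maxima: L → 7, C → 4, R → 5; minimax = 4.
0 ≠ 4, so there is no saddle point; optimal play is mixed.
L is strictly dominated by C (it gives Row strictly more in every row), so Column never plays it.
On the remaining 2×2 (U, D vs C, R):
Let Row play U with probability p. Expected payoff against C: (-1)p + 4(1−p) = −5p + 4; against R: 5p + 0(1−p) = 5p.
Setting these equal: −5p + 4 = 5p ⇒ −10p = -4 ⇒ p = 2/5, and the value is (-5)·(2/5) + 4 = 2.
For Column: with q = P(C), equating U's and D's payoffs gives −6q + 5 = 4q ⇒ q = 1/2.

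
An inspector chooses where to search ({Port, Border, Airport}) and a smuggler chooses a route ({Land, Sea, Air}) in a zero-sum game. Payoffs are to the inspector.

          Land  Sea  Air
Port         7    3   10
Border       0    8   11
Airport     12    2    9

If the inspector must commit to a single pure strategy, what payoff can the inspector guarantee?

Row minima: Port → 3, Border → 0, Airport → 2.
The best of these is 3.

3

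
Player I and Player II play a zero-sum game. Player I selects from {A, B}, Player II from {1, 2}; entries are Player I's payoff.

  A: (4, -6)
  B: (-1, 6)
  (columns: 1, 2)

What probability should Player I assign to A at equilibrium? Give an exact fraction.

7/17

Row minima: A → -6, B → -1; maximin = -1.
Column maxima: 1 → 4, 2 → 6; minimax = 4.
-1 ≠ 4, so there is no saddle point; optimal play is mixed.
Let Player I play A with probability p. Expected payoff against 1: 4p + (-1)(1−p) = 5p − 1; against 2: (-6)p + 6(1−p) = −12p + 6.
Setting these equal: 5p − 1 = −12p + 6 ⇒ 17p = 7 ⇒ p = 7/17, and the value is (5)·(7/17) − 1 = 18/17.
For Player II: with q = P(1), equating A's and B's payoffs gives 10q − 6 = −7q + 6 ⇒ q = 12/17.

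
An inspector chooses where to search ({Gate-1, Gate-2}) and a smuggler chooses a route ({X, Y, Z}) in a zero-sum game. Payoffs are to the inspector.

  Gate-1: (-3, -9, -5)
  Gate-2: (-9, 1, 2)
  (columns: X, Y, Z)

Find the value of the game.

-21/4

Row minima: Gate-1 → -9, Gate-2 → -9; maximin = -9.
Column maxima: X → -3, Y → 1, Z → 2; minimax = -3.
-9 ≠ -3, so there is no saddle point; optimal play is mixed.
Z is strictly dominated by Y (it gives the inspector strictly more in every row), so the smuggler never plays it.
On the remaining 2×2 (Gate-1, Gate-2 vs X, Y):
Let the inspector play Gate-1 with probability p. Expected payoff against X: (-3)p + (-9)(1−p) = 6p − 9; against Y: (-9)p + 1(1−p) = −10p + 1.
Setting these equal: 6p − 9 = −10p + 1 ⇒ 16p = 10 ⇒ p = 5/8, and the value is (6)·(5/8) − 9 = -21/4.
For the smuggler: with q = P(X), equating Gate-1's and Gate-2's payoffs gives 6q − 9 = −10q + 1 ⇒ q = 5/8.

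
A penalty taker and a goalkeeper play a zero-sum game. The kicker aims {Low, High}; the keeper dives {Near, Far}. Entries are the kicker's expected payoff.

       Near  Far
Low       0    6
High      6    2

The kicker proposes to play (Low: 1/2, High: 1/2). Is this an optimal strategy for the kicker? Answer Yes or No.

No

Against Near this mix gives (1/2)·0 + (1/2)·6 = 3.
Against Far this mix gives (1/2)·6 + (1/2)·2 = 4.
The keeper will play Near, holding the kicker to 3. Shifting weight toward the row that does better against Near would raise this floor (the equalizing mix achieves 18/5 against both Near and Far), so the proposed strategy is not optimal.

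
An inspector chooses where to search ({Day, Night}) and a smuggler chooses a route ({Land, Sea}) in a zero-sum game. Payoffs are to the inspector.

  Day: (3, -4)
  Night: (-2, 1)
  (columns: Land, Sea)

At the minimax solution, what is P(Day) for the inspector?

3/10

Row minima: Day → -4, Night → -2; maximin = -2.
Column maxima: Land → 3, Sea → 1; minimax = 1.
-2 ≠ 1, so there is no saddle point; optimal play is mixed.
Let the inspector play Day with probability p. Expected payoff against Land: 3p + (-2)(1−p) = 5p − 2; against Sea: (-4)p + 1(1−p) = −5p + 1.
Setting these equal: 5p − 2 = −5p + 1 ⇒ 10p = 3 ⇒ p = 3/10, and the value is (5)·(3/10) − 2 = -1/2.
For the smuggler: with q = P(Land), equating Day's and Night's payoffs gives 7q − 4 = −3q + 1 ⇒ q = 1/2.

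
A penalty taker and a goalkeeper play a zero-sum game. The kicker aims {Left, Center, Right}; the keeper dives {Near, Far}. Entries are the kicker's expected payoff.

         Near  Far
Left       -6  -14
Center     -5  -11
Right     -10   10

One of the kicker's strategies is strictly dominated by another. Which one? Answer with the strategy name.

Center gives a strictly higher payoff than Left against every column: -5 > -6, -11 > -14.
So Left is strictly dominated and the kicker never plays it.

Left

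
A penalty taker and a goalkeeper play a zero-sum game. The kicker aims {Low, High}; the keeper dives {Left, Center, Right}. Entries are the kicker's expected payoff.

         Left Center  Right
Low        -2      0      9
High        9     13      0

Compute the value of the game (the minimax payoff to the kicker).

Row minima: Low → -2, High → 0; maximin = 0.
Column maxima: Left → 9, Center → 13, Right → 9; minimax = 9.
0 ≠ 9, so there is no saddle point; optimal play is mixed.
Center is strictly dominated by Left (it gives the kicker strictly more in every row), so the keeper never plays it.
On the remaining 2×2 (Low, High vs Left, Right):
Let the kicker play Low with probability p. Expected payoff against Left: (-2)p + 9(1−p) = −11p + 9; against Right: 9p + 0(1−p) = 9p.
Setting these equal: −11p + 9 = 9p ⇒ −20p = -9 ⇒ p = 9/20, and the value is (-11)·(9/20) + 9 = 81/20.
For the keeper: with q = P(Left), equating Low's and High's payoffs gives −11q + 9 = 9q ⇒ q = 9/20.

81/20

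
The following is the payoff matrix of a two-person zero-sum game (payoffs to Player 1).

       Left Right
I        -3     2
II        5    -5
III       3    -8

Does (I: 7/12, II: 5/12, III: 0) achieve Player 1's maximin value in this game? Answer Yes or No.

No

Against Left this mix gives (7/12)·(-3) + (5/12)·5 = 1/3.
Against Right this mix gives (7/12)·2 + (5/12)·(-5) = -11/12.
Player 2 will play Right, holding Player 1 to -11/12. Shifting weight toward the row that does better against Right would raise this floor (the equalizing mix achieves -1/3 against both Right and Left), so the proposed strategy is not optimal.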